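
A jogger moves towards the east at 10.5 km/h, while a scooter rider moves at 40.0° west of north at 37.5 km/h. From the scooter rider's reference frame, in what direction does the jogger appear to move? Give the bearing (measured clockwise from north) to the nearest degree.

Taking east as x and north as y: jogger velocity = (10.500, 0.000) km/h; scooter rider velocity = (-24.105, 28.727) km/h.
Velocity of jogger relative to scooter rider = (10.500, 0.000) − (-24.105, 28.727) = (34.605, -28.727) km/h.
Bearing = atan2(34.60, -28.73) = 129.70° clockwise from north.

130°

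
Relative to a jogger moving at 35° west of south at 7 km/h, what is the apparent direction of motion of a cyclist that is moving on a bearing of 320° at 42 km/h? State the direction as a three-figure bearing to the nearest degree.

329°

Taking east as x and north as y: cyclist velocity = (-26.997, 32.174) km/h; jogger velocity = (-4.015, -5.734) km/h.
Velocity of cyclist relative to jogger = (-26.997, 32.174) − (-4.015, -5.734) = (-22.982, 37.908) km/h.
Bearing = atan2(-22.98, 37.91) = 328.77° clockwise from north.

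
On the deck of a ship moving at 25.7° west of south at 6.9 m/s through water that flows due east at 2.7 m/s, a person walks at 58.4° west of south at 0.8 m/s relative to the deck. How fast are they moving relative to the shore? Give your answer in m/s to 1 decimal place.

In east/north components (m/s): person relative to ship = (-0.681, -0.419); ship relative to water = (-2.992, -6.217); water relative to ground = (2.700, 0.000).
Sum = (-0.974, -6.637) m/s.
Speed = |(-0.974, -6.637)| = 6.708 m/s.

6.7 m/s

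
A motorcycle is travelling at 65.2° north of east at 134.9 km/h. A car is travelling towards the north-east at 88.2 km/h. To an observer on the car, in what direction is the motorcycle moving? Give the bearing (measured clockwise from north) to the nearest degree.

355°

Taking east as x and north as y: motorcycle velocity = (56.584, 122.459) km/h; car velocity = (62.367, 62.367) km/h.
Velocity of motorcycle relative to car = (56.584, 122.459) − (62.367, 62.367) = (-5.783, 60.092) km/h.
Bearing = atan2(-5.78, 60.09) = 354.50° clockwise from north.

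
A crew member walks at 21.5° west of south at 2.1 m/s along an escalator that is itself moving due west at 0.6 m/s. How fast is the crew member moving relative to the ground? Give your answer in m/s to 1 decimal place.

Taking east as x and north as y: escalator velocity = (-0.600, 0.000) m/s; crew member velocity relative to escalator = (-0.770, -1.954) m/s.
Velocity relative to ground = (-0.600, 0.000) + (-0.770, -1.954) = (-1.370, -1.954) m/s.
Speed = |(-1.370, -1.954)| = 2.386 m/s.

2.4 m/s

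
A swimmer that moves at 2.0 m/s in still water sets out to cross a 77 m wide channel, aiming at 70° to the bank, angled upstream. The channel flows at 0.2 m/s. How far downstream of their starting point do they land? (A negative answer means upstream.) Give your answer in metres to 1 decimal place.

-19.8 m

Perpendicular speed = 1.879 m/s; crossing time = 77 / 1.879 = 40.971 s.
Net downstream speed = -0.484 m/s.
Drift = -0.484 × 40.971 = -19.832 m (upstream).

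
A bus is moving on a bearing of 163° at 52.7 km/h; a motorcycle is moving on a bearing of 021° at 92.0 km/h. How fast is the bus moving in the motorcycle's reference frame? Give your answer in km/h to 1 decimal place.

137.4 km/h

Taking east as x and north as y: bus velocity = (15.408, -50.397) km/h; motorcycle velocity = (32.970, 85.889) km/h.
Velocity of bus relative to motorcycle = (15.408, -50.397) − (32.970, 85.889) = (-17.562, -136.287) km/h.
Magnitude = |(-17.562, -136.287)| = 137.414 km/h.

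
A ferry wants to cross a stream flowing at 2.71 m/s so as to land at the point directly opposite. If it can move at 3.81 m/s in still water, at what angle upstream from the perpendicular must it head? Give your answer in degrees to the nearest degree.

45°

To cancel the current, the upstream component of the ferry's velocity must equal the flow: 3.81 sin θ = 2.71.
sin θ = 2.71 / 3.81 = 0.7113.
θ = arcsin(0.7113) = 45.340°.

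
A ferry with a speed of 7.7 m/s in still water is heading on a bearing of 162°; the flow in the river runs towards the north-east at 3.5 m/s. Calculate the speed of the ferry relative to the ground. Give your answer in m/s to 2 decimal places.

6.86 m/s

Taking east as x and north as y: velocity relative to the water = (2.379, -7.323) m/s; the water relative to ground = (2.475, 2.475) m/s.
Velocity relative to ground = (2.379, -7.323) + (2.475, 2.475) = (4.854, -4.848) m/s.
Speed = |(4.854, -4.848)| = 6.861 m/s.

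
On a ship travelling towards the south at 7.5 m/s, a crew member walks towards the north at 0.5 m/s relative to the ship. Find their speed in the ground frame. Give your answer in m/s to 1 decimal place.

Taking east as x and north as y: ship velocity = (0.000, -7.500) m/s; crew member velocity relative to ship = (0.000, 0.500) m/s.
Velocity relative to ground = (0.000, -7.500) + (0.000, 0.500) = (0.000, -7.000) m/s.
Speed = |(0.000, -7.000)| = 7.000 m/s.

7.0 m/s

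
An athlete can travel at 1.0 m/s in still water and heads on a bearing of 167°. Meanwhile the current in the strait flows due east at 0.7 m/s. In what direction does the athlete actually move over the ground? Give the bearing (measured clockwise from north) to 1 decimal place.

136.5°

Taking east as x and north as y: velocity relative to the water = (0.225, -0.974) m/s; the water relative to ground = (0.700, 0.000) m/s.
Velocity relative to ground = (0.225, -0.974) + (0.700, 0.000) = (0.925, -0.974) m/s.
Bearing = atan2(0.92, -0.97) = 136.49° clockwise from north.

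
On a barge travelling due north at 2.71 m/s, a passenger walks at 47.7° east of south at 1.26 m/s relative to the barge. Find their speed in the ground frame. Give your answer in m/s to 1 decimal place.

Taking east as x and north as y: barge velocity = (0.000, 2.710) m/s; passenger velocity relative to barge = (0.932, -0.848) m/s.
Velocity relative to ground = (0.000, 2.710) + (0.932, -0.848) = (0.932, 1.862) m/s.
Speed = |(0.932, 1.862)| = 2.082 m/s.

2.1 m/s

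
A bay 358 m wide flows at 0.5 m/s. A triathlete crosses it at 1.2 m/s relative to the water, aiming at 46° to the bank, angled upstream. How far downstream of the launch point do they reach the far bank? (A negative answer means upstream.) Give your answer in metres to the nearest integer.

-138 m

Perpendicular speed = 0.863 m/s; crossing time = 358 / 0.863 = 414.732 s.
Net downstream speed = -0.334 m/s.
Drift = -0.334 × 414.732 = -138.351 m (upstream).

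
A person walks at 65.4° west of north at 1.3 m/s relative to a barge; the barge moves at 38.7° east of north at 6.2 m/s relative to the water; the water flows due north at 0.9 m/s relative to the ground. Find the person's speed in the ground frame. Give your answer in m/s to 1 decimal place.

In east/north components (m/s): person relative to barge = (-1.182, 0.541); barge relative to water = (3.877, 4.839); water relative to ground = (0.000, 0.900).
Sum = (2.694, 6.280) m/s.
Speed = |(2.694, 6.280)| = 6.833 m/s.

6.8 m/s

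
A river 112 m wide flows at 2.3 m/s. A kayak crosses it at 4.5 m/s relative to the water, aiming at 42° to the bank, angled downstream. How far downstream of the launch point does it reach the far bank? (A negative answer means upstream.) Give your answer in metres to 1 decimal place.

209.9 m

Perpendicular speed = 3.011 m/s; crossing time = 112 / 3.011 = 37.196 s.
Net downstream speed = 5.644 m/s.
Drift = 5.644 × 37.196 = 209.939 m (downstream).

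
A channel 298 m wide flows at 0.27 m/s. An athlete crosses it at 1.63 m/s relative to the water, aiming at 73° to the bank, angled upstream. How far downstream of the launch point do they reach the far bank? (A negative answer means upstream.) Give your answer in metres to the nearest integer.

-39 m

Perpendicular speed = 1.559 m/s; crossing time = 298 / 1.559 = 191.176 s.
Net downstream speed = -0.207 m/s.
Drift = -0.207 × 191.176 = -39.490 m (upstream).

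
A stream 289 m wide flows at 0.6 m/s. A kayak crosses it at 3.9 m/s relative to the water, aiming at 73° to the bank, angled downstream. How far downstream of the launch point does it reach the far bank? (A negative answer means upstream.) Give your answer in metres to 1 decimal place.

134.8 m

Perpendicular speed = 3.730 m/s; crossing time = 289 / 3.730 = 77.488 s.
Net downstream speed = 1.740 m/s.
Drift = 1.740 × 77.488 = 134.849 m (downstream).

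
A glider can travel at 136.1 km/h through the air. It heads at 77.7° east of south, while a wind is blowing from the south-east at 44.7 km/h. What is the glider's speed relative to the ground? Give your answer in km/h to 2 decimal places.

101.40 km/h

Taking east as x and north as y: velocity relative to the air = (132.976, -28.993) km/h; the air relative to ground = (-31.608, 31.608) km/h.
Velocity relative to ground = (132.976, -28.993) + (-31.608, 31.608) = (101.368, 2.614) km/h.
Speed = |(101.368, 2.614)| = 101.402 km/h.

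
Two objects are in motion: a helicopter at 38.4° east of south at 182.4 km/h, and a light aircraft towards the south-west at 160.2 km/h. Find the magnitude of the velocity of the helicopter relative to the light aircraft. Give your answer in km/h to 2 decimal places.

Taking east as x and north as y: helicopter velocity = (113.297, -142.946) km/h; light aircraft velocity = (-113.279, -113.279) km/h.
Velocity of helicopter relative to light aircraft = (113.297, -142.946) − (-113.279, -113.279) = (226.576, -29.667) km/h.
Magnitude = |(226.576, -29.667)| = 228.510 km/h.

228.51 km/h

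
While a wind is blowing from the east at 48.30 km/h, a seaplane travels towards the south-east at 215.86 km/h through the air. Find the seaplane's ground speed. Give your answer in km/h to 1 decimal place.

184.9 km/h

Taking east as x and north as y: velocity relative to the air = (152.636, -152.636) km/h; the air relative to ground = (-48.300, 0.000) km/h.
Velocity relative to ground = (152.636, -152.636) + (-48.300, 0.000) = (104.336, -152.636) km/h.
Speed = |(104.336, -152.636)| = 184.889 km/h.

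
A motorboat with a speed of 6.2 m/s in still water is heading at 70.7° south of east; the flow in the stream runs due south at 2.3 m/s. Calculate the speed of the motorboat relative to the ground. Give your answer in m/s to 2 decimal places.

Taking east as x and north as y: velocity relative to the water = (2.049, -5.852) m/s; the water relative to ground = (0.000, -2.300) m/s.
Velocity relative to ground = (2.049, -5.852) + (0.000, -2.300) = (2.049, -8.152) m/s.
Speed = |(2.049, -8.152)| = 8.405 m/s.

8.41 m/s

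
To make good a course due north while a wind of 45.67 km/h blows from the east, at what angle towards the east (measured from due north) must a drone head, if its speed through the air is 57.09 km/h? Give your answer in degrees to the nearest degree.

The wind pushes perpendicular to the desired track; the heading must have a component into the wind equal to 45.67 km/h: 57.09 sin θ = 45.67.
sin θ = 0.8000, so θ = 53.127°.

53°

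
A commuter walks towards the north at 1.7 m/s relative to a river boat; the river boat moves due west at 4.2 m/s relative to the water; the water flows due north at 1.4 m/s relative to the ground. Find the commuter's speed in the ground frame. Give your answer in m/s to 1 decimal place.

In east/north components (m/s): commuter relative to river boat = (0.000, 1.700); river boat relative to water = (-4.200, 0.000); water relative to ground = (0.000, 1.400).
Sum = (-4.200, 3.100) m/s.
Speed = |(-4.200, 3.100)| = 5.220 m/s.

5.2 m/s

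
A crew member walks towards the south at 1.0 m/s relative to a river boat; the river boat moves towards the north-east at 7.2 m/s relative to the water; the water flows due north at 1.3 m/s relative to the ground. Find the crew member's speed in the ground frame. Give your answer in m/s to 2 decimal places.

7.42 m/s

In east/north components (m/s): crew member relative to river boat = (0.000, -1.000); river boat relative to water = (5.091, 5.091); water relative to ground = (0.000, 1.300).
Sum = (5.091, 5.391) m/s.
Speed = |(5.091, 5.391)| = 7.415 m/s.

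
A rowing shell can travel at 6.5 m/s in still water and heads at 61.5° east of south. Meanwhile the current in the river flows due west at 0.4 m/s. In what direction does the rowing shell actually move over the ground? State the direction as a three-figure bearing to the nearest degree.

120°

Taking east as x and north as y: velocity relative to the water = (5.712, -3.102) m/s; the water relative to ground = (-0.400, 0.000) m/s.
Velocity relative to ground = (5.712, -3.102) + (-0.400, 0.000) = (5.312, -3.102) m/s.
Bearing = atan2(5.31, -3.10) = 120.28° clockwise from north.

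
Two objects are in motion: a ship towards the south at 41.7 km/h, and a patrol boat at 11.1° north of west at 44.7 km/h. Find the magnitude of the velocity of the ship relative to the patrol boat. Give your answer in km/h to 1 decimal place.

66.7 km/h

Taking east as x and north as y: ship velocity = (0.000, -41.700) km/h; patrol boat velocity = (-43.864, 8.606) km/h.
Velocity of ship relative to patrol boat = (0.000, -41.700) − (-43.864, 8.606) = (43.864, -50.306) km/h.
Magnitude = |(43.864, -50.306)| = 66.744 km/h.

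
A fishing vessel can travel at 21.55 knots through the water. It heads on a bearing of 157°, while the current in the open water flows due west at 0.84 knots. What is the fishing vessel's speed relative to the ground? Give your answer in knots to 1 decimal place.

21.2 knots

Taking east as x and north as y: velocity relative to the water = (8.420, -19.837) knots; the water relative to ground = (-0.840, 0.000) knots.
Velocity relative to ground = (8.420, -19.837) + (-0.840, 0.000) = (7.580, -19.837) knots.
Speed = |(7.580, -19.837)| = 21.236 knots.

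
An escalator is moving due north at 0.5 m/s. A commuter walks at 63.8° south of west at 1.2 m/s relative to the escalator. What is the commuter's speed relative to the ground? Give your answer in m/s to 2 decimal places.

Taking east as x and north as y: escalator velocity = (0.000, 0.500) m/s; commuter velocity relative to escalator = (-0.530, -1.077) m/s.
Velocity relative to ground = (0.000, 0.500) + (-0.530, -1.077) = (-0.530, -0.577) m/s.
Speed = |(-0.530, -0.577)| = 0.783 m/s.

0.78 m/s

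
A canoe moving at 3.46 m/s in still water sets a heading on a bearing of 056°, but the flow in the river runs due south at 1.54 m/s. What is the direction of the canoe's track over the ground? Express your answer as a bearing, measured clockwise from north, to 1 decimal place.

082.2°

Taking east as x and north as y: velocity relative to the water = (2.868, 1.935) m/s; the water relative to ground = (0.000, -1.540) m/s.
Velocity relative to ground = (2.868, 1.935) + (0.000, -1.540) = (2.868, 0.395) m/s.
Bearing = atan2(2.87, 0.39) = 82.16° clockwise from north.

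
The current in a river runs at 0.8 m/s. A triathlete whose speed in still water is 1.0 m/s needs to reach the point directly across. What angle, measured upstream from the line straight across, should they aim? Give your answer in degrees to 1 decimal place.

To cancel the current, the upstream component of the triathlete's velocity must equal the flow: 1.0 sin θ = 0.8.
sin θ = 0.8 / 1.0 = 0.8000.
θ = arcsin(0.8000) = 53.130°.

53.1°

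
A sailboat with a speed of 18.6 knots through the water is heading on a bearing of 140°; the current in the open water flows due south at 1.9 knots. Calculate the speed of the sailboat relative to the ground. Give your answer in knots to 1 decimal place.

20.1 knots

Taking east as x and north as y: velocity relative to the water = (11.956, -14.248) knots; the water relative to ground = (0.000, -1.900) knots.
Velocity relative to ground = (11.956, -14.248) + (0.000, -1.900) = (11.956, -16.148) knots.
Speed = |(11.956, -16.148)| = 20.093 knots.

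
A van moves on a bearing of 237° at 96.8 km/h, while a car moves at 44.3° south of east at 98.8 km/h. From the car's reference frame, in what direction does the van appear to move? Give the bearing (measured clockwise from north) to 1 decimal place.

276.1°

Taking east as x and north as y: van velocity = (-81.183, -52.721) km/h; car velocity = (70.710, -69.003) km/h.
Velocity of van relative to car = (-81.183, -52.721) − (70.710, -69.003) = (-151.894, 16.282) km/h.
Bearing = atan2(-151.89, 16.28) = 276.12° clockwise from north.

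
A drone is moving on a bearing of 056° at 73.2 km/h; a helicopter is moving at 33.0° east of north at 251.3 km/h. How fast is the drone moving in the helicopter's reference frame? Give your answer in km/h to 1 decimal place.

Taking east as x and north as y: drone velocity = (60.686, 40.933) km/h; helicopter velocity = (136.868, 210.758) km/h.
Velocity of drone relative to helicopter = (60.686, 40.933) − (136.868, 210.758) = (-76.182, -169.825) km/h.
Magnitude = |(-76.182, -169.825)| = 186.130 km/h.

186.1 km/h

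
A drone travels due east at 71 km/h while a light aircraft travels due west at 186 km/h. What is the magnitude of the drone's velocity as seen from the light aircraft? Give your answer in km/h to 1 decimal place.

Taking east as x and north as y: drone velocity = (71.000, 0.000) km/h; light aircraft velocity = (-186.000, 0.000) km/h.
Velocity of drone relative to light aircraft = (71.000, 0.000) − (-186.000, 0.000) = (257.000, 0.000) km/h.
Magnitude = |(257.000, 0.000)| = 257.000 km/h.

257.0 km/h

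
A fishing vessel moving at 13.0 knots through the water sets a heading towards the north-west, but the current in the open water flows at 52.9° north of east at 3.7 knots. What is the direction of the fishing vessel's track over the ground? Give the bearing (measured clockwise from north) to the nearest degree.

330°

Taking east as x and north as y: velocity relative to the water = (-9.192, 9.192) knots; the water relative to ground = (2.232, 2.951) knots.
Velocity relative to ground = (-9.192, 9.192) + (2.232, 2.951) = (-6.961, 12.143) knots.
Bearing = atan2(-6.96, 12.14) = 330.18° clockwise from north.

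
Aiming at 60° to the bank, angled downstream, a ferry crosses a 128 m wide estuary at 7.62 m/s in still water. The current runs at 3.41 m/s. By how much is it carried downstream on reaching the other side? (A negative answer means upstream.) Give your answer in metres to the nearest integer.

Perpendicular speed = 6.599 m/s; crossing time = 128 / 6.599 = 19.397 s.
Net downstream speed = 7.220 m/s.
Drift = 7.220 × 19.397 = 140.043 m (downstream).

140 m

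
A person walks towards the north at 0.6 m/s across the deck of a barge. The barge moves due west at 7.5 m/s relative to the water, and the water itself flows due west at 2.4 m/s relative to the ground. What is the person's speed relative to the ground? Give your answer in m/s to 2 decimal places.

In east/north components (m/s): person relative to barge = (0.000, 0.600); barge relative to water = (-7.500, 0.000); water relative to ground = (-2.400, 0.000).
Sum = (-9.900, 0.600) m/s.
Speed = |(-9.900, 0.600)| = 9.918 m/s.

9.92 m/s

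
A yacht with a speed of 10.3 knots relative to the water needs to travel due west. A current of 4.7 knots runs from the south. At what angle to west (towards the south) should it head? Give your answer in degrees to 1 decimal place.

27.1°

The current pushes perpendicular to the desired track; the heading must have a component into the current equal to 4.7 knots: 10.3 sin θ = 4.7.
sin θ = 0.4563, so θ = 27.149°.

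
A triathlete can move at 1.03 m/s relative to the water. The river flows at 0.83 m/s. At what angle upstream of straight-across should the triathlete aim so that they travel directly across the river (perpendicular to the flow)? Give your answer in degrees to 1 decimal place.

53.7°

To cancel the current, the upstream component of the triathlete's velocity must equal the flow: 1.03 sin θ = 0.83.
sin θ = 0.83 / 1.03 = 0.8058.
θ = arcsin(0.8058) = 53.690°.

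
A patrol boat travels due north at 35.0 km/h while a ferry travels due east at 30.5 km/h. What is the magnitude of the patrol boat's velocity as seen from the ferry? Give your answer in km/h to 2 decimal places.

Taking east as x and north as y: patrol boat velocity = (0.000, 35.000) km/h; ferry velocity = (30.500, 0.000) km/h.
Velocity of patrol boat relative to ferry = (0.000, 35.000) − (30.500, 0.000) = (-30.500, 35.000) km/h.
Magnitude = |(-30.500, 35.000)| = 46.425 km/h.

46.42 km/h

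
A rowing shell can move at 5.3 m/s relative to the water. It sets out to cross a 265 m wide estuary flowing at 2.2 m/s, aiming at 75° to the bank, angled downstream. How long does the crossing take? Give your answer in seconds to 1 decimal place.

The component of the rowing shell's velocity perpendicular to the bank is 5.3 × sin 75° = 5.119 m/s.
Only the cross-stream component determines the crossing time; the current contributes nothing perpendicular to the bank.
Time = 265 / 5.119 = 51.764 s.

51.8 s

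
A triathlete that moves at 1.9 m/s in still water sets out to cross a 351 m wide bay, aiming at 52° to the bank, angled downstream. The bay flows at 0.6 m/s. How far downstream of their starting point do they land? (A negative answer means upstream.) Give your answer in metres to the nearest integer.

Perpendicular speed = 1.497 m/s; crossing time = 351 / 1.497 = 234.434 s.
Net downstream speed = 1.770 m/s.
Drift = 1.770 × 234.434 = 414.892 m (downstream).

415 m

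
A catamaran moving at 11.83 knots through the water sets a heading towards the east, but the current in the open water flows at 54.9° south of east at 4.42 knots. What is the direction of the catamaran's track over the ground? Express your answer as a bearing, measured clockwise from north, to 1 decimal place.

104.1°

Taking east as x and north as y: velocity relative to the water = (11.830, 0.000) knots; the water relative to ground = (2.542, -3.616) knots.
Velocity relative to ground = (11.830, 0.000) + (2.542, -3.616) = (14.372, -3.616) knots.
Bearing = atan2(14.37, -3.62) = 104.12° clockwise from north.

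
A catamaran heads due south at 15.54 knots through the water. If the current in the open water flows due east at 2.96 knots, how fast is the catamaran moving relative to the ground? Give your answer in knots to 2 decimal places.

15.82 knots

Taking east as x and north as y: velocity relative to the water = (0.000, -15.540) knots; the water relative to ground = (2.960, 0.000) knots.
Velocity relative to ground = (0.000, -15.540) + (2.960, 0.000) = (2.960, -15.540) knots.
Speed = |(2.960, -15.540)| = 15.819 knots.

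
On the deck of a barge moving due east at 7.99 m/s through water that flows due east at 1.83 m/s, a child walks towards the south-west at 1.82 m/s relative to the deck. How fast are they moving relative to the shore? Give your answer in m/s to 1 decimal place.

In east/north components (m/s): child relative to barge = (-1.287, -1.287); barge relative to water = (7.990, 0.000); water relative to ground = (1.830, 0.000).
Sum = (8.533, -1.287) m/s.
Speed = |(8.533, -1.287)| = 8.630 m/s.

8.6 m/s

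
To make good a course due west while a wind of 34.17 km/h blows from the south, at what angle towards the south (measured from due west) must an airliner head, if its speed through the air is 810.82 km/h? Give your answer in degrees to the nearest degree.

The wind pushes perpendicular to the desired track; the heading must have a component into the wind equal to 34.17 km/h: 810.82 sin θ = 34.17.
sin θ = 0.0421, so θ = 2.415°.

2°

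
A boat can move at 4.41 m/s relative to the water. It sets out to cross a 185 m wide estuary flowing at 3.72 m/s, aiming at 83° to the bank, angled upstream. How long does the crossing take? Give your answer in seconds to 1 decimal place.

The component of the boat's velocity perpendicular to the bank is 4.41 × sin 83° = 4.377 m/s.
Only the cross-stream component determines the crossing time; the current contributes nothing perpendicular to the bank.
Time = 185 / 4.377 = 42.265 s.

42.3 s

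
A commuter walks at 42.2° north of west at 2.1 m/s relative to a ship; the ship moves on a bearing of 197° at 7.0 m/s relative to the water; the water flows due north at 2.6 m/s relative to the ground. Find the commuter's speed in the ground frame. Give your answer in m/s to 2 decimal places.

4.49 m/s

In east/north components (m/s): commuter relative to ship = (-1.556, 1.411); ship relative to water = (-2.047, -6.694); water relative to ground = (0.000, 2.600).
Sum = (-3.602, -2.684) m/s.
Speed = |(-3.602, -2.684)| = 4.492 m/s.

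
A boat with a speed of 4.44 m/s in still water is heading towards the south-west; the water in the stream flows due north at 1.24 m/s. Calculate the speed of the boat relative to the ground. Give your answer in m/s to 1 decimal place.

Taking east as x and north as y: velocity relative to the water = (-3.140, -3.140) m/s; the water relative to ground = (0.000, 1.240) m/s.
Velocity relative to ground = (-3.140, -3.140) + (0.000, 1.240) = (-3.140, -1.900) m/s.
Speed = |(-3.140, -1.900)| = 3.669 m/s.

3.7 m/s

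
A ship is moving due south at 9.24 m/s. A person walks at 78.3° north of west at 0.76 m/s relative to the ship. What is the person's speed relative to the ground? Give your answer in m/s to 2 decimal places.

8.50 m/s

Taking east as x and north as y: ship velocity = (0.000, -9.240) m/s; person velocity relative to ship = (-0.154, 0.744) m/s.
Velocity relative to ground = (0.000, -9.240) + (-0.154, 0.744) = (-0.154, -8.496) m/s.
Speed = |(-0.154, -8.496)| = 8.497 m/s.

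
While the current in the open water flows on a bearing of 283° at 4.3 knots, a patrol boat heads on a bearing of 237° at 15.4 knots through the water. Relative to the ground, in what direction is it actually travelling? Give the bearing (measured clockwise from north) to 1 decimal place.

246.5°

Taking east as x and north as y: velocity relative to the water = (-12.916, -8.387) knots; the water relative to ground = (-4.190, 0.967) knots.
Velocity relative to ground = (-12.916, -8.387) + (-4.190, 0.967) = (-17.105, -7.420) knots.
Bearing = atan2(-17.11, -7.42) = 246.55° clockwise from north.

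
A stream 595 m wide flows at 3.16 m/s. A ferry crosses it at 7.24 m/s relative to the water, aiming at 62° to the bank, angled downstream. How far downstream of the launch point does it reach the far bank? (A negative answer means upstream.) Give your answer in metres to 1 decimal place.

610.5 m

Perpendicular speed = 6.393 m/s; crossing time = 595 / 6.393 = 93.077 s.
Net downstream speed = 6.559 m/s.
Drift = 6.559 × 93.077 = 610.491 m (downstream).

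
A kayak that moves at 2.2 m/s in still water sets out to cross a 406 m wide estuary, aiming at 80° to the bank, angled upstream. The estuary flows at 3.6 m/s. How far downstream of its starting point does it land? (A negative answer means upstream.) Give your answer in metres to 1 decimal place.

603.0 m

Perpendicular speed = 2.167 m/s; crossing time = 406 / 2.167 = 187.392 s.
Net downstream speed = 3.218 m/s.
Drift = 3.218 × 187.392 = 603.024 m (downstream).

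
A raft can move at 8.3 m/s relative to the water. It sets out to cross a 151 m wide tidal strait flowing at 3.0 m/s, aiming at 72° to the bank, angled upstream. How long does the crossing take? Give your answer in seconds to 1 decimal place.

19.1 s

The component of the raft's velocity perpendicular to the bank is 8.3 × sin 72° = 7.894 m/s.
The current is parallel to the bank, so it does not affect the crossing time.
Time = 151 / 7.894 = 19.129 s.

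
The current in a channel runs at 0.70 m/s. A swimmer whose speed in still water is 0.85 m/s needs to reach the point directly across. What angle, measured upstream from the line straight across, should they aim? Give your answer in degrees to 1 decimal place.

To cancel the current, the upstream component of the swimmer's velocity must equal the flow: 0.85 sin θ = 0.70.
sin θ = 0.70 / 0.85 = 0.8235.
θ = arcsin(0.8235) = 55.440°.

55.4°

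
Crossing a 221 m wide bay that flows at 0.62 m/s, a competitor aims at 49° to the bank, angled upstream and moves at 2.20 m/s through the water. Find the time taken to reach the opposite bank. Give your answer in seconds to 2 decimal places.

The component of the competitor's velocity perpendicular to the bank is 2.20 × sin 49° = 1.660 m/s.
The flow acts along the bank and has no component across it.
Time = 221 / 1.660 = 133.104 s.

133.10 s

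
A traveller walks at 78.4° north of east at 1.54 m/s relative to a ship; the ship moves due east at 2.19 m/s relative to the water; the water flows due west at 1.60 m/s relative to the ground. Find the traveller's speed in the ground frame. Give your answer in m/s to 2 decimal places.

In east/north components (m/s): traveller relative to ship = (0.310, 1.509); ship relative to water = (2.190, 0.000); water relative to ground = (-1.600, 0.000).
Sum = (0.900, 1.509) m/s.
Speed = |(0.900, 1.509)| = 1.756 m/s.

1.76 m/s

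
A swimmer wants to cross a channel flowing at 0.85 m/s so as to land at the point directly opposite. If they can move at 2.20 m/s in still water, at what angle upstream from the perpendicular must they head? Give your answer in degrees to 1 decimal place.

To cancel the current, the upstream component of the swimmer's velocity must equal the flow: 2.20 sin θ = 0.85.
sin θ = 0.85 / 2.20 = 0.3864.
θ = arcsin(0.3864) = 22.728°.

22.7°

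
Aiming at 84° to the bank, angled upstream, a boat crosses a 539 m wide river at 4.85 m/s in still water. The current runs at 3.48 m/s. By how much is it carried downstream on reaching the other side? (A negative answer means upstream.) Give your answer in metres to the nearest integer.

Perpendicular speed = 4.823 m/s; crossing time = 539 / 4.823 = 111.746 s.
Net downstream speed = 2.973 m/s.
Drift = 2.973 × 111.746 = 332.226 m (downstream).

332 m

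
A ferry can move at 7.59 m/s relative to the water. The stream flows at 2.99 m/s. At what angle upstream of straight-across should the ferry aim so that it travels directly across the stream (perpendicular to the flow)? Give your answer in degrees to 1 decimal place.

To cancel the current, the upstream component of the ferry's velocity must equal the flow: 7.59 sin θ = 2.99.
sin θ = 2.99 / 7.59 = 0.3939.
θ = arcsin(0.3939) = 23.200°.

23.2°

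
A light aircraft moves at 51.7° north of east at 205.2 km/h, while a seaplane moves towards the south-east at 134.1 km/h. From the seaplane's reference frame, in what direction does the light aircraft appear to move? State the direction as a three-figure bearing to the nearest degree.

Taking east as x and north as y: light aircraft velocity = (127.179, 161.036) km/h; seaplane velocity = (94.823, -94.823) km/h.
Velocity of light aircraft relative to seaplane = (127.179, 161.036) − (94.823, -94.823) = (32.356, 255.859) km/h.
Bearing = atan2(32.36, 255.86) = 7.21° clockwise from north.

007°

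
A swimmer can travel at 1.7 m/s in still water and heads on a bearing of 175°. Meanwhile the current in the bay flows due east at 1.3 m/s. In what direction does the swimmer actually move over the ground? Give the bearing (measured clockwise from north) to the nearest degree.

139°

Taking east as x and north as y: velocity relative to the water = (0.148, -1.694) m/s; the water relative to ground = (1.300, 0.000) m/s.
Velocity relative to ground = (0.148, -1.694) + (1.300, 0.000) = (1.448, -1.694) m/s.
Bearing = atan2(1.45, -1.69) = 139.47° clockwise from north.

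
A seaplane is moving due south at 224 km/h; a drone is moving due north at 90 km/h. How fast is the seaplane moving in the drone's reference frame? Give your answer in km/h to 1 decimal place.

Taking east as x and north as y: seaplane velocity = (0.000, -224.000) km/h; drone velocity = (0.000, 90.000) km/h.
Velocity of seaplane relative to drone = (0.000, -224.000) − (0.000, 90.000) = (0.000, -314.000) km/h.
Magnitude = |(0.000, -314.000)| = 314.000 km/h.

314.0 km/h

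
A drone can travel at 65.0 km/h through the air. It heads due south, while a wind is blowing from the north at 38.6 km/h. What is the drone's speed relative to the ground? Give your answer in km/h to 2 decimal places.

103.60 km/h

Taking east as x and north as y: velocity relative to the air = (0.000, -65.000) km/h; the air relative to ground = (0.000, -38.600) km/h.
Velocity relative to ground = (0.000, -65.000) + (0.000, -38.600) = (0.000, -103.600) km/h.
Speed = |(0.000, -103.600)| = 103.600 km/h.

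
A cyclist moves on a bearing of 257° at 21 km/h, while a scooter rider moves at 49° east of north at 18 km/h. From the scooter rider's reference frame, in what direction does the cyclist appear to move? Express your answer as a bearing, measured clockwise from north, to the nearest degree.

244°

Taking east as x and north as y: cyclist velocity = (-20.462, -4.724) km/h; scooter rider velocity = (13.585, 11.809) km/h.
Velocity of cyclist relative to scooter rider = (-20.462, -4.724) − (13.585, 11.809) = (-34.047, -16.533) km/h.
Bearing = atan2(-34.05, -16.53) = 244.10° clockwise from north.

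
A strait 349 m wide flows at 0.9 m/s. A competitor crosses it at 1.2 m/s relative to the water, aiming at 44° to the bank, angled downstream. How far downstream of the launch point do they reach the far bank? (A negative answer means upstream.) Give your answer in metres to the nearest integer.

738 m

Perpendicular speed = 0.834 m/s; crossing time = 349 / 0.834 = 418.671 s.
Net downstream speed = 1.763 m/s.
Drift = 1.763 × 418.671 = 738.204 m (downstream).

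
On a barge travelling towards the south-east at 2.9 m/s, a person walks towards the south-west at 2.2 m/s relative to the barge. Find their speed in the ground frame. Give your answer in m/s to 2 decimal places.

3.64 m/s

Taking east as x and north as y: barge velocity = (2.051, -2.051) m/s; person velocity relative to barge = (-1.556, -1.556) m/s.
Velocity relative to ground = (2.051, -2.051) + (-1.556, -1.556) = (0.495, -3.606) m/s.
Speed = |(0.495, -3.606)| = 3.640 m/s.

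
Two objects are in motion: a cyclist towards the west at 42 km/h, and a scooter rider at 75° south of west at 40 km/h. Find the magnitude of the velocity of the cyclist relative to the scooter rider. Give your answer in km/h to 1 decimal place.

Taking east as x and north as y: cyclist velocity = (-42.000, 0.000) km/h; scooter rider velocity = (-10.353, -38.637) km/h.
Velocity of cyclist relative to scooter rider = (-42.000, 0.000) − (-10.353, -38.637) = (-31.647, 38.637) km/h.
Magnitude = |(-31.647, 38.637)| = 49.944 km/h.

49.9 km/h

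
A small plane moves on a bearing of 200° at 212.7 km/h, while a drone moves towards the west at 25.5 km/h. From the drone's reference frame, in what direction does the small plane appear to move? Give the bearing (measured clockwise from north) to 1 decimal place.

193.3°

Taking east as x and north as y: small plane velocity = (-72.748, -199.873) km/h; drone velocity = (-25.500, 0.000) km/h.
Velocity of small plane relative to drone = (-72.748, -199.873) − (-25.500, 0.000) = (-47.248, -199.873) km/h.
Bearing = atan2(-47.25, -199.87) = 193.30° clockwise from north.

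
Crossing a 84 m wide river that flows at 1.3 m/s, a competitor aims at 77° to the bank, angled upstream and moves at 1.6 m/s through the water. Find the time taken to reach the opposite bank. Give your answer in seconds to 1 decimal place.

The component of the competitor's velocity perpendicular to the bank is 1.6 × sin 77° = 1.559 m/s.
The flow acts along the bank and has no component across it.
Time = 84 / 1.559 = 53.881 s.

53.9 s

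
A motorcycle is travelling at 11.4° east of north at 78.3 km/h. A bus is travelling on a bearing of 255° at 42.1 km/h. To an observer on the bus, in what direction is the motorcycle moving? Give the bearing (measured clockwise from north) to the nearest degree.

033°

Taking east as x and north as y: motorcycle velocity = (15.477, 76.755) km/h; bus velocity = (-40.665, -10.896) km/h.
Velocity of motorcycle relative to bus = (15.477, 76.755) − (-40.665, -10.896) = (56.142, 87.652) km/h.
Bearing = atan2(56.14, 87.65) = 32.64° clockwise from north.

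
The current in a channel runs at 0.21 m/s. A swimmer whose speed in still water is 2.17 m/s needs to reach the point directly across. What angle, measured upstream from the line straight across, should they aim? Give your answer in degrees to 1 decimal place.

5.6°

To cancel the current, the upstream component of the swimmer's velocity must equal the flow: 2.17 sin θ = 0.21.
sin θ = 0.21 / 2.17 = 0.0968.
θ = arcsin(0.0968) = 5.553°.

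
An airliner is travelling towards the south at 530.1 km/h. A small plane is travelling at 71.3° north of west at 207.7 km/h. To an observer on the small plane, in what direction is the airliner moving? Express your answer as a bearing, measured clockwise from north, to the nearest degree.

Taking east as x and north as y: airliner velocity = (0.000, -530.100) km/h; small plane velocity = (-66.591, 196.736) km/h.
Velocity of airliner relative to small plane = (0.000, -530.100) − (-66.591, 196.736) = (66.591, -726.836) km/h.
Bearing = atan2(66.59, -726.84) = 174.77° clockwise from north.

175°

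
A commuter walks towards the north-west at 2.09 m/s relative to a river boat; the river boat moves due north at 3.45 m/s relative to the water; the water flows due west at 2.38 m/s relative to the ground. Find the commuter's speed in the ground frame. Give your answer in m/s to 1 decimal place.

In east/north components (m/s): commuter relative to river boat = (-1.478, 1.478); river boat relative to water = (0.000, 3.450); water relative to ground = (-2.380, 0.000).
Sum = (-3.858, 4.928) m/s.
Speed = |(-3.858, 4.928)| = 6.258 m/s.

6.3 m/s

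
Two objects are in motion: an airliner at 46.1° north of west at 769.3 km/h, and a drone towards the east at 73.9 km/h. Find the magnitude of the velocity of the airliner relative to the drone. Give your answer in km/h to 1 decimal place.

Taking east as x and north as y: airliner velocity = (-533.434, 554.320) km/h; drone velocity = (73.900, 0.000) km/h.
Velocity of airliner relative to drone = (-533.434, 554.320) − (73.900, 0.000) = (-607.334, 554.320) km/h.
Magnitude = |(-607.334, 554.320)| = 822.268 km/h.

822.3 km/h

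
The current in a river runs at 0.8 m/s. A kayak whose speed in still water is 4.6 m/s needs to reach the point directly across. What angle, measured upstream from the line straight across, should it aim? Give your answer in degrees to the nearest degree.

10°

To cancel the current, the upstream component of the kayak's velocity must equal the flow: 4.6 sin θ = 0.8.
sin θ = 0.8 / 4.6 = 0.1739.
θ = arcsin(0.1739) = 10.015°.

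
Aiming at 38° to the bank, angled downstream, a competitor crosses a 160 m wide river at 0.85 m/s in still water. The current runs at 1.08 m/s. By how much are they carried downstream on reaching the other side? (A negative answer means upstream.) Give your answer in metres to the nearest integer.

535 m

Perpendicular speed = 0.523 m/s; crossing time = 160 / 0.523 = 305.745 s.
Net downstream speed = 1.750 m/s.
Drift = 1.750 × 305.745 = 534.995 m (downstream).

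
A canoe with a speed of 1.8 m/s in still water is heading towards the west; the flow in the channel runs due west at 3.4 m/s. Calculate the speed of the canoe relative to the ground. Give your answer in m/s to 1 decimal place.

Taking east as x and north as y: velocity relative to the water = (-1.800, 0.000) m/s; the water relative to ground = (-3.400, 0.000) m/s.
Velocity relative to ground = (-1.800, 0.000) + (-3.400, 0.000) = (-5.200, 0.000) m/s.
Speed = |(-5.200, 0.000)| = 5.200 m/s.

5.2 m/s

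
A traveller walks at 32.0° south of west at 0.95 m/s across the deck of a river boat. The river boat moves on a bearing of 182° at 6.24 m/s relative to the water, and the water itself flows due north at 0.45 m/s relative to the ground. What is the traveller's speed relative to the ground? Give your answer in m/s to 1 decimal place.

In east/north components (m/s): traveller relative to river boat = (-0.806, -0.503); river boat relative to water = (-0.218, -6.236); water relative to ground = (0.000, 0.450).
Sum = (-1.023, -6.290) m/s.
Speed = |(-1.023, -6.290)| = 6.372 m/s.

6.4 m/s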